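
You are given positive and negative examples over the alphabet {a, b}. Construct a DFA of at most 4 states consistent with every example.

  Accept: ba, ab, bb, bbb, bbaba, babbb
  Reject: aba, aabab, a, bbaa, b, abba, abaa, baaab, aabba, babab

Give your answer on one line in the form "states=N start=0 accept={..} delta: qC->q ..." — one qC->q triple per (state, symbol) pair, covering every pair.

State merging on the prefix tree: take the shortest (then alphabetical) example prefix whose next move is undefined and point that move at state 0, else 1, else 2, ...; a target is out if some Accept/Reject pair would then sit in one state with the same input left (inseparable). If every existing state is out, open a new one.
a: 0a undefined. 0a->0: no, ba/aba meet in 0 with "ba" left. Open state 1: 0a->1.
b: 0b undefined. 0b->0: no, ba/a meet in 1. 0b->1: ok.
aa: 1a undefined. 1a->0: ok.
ab: 1b undefined. 1b->0: no, ba/bbaa meet in 0. 1b->1: no, ba/aba meet in 0. Open state 2: 1b->2.
aba: 2a undefined. 2a->0: no, ba/aba meet in 0. 2a->1: no, ba/bbaa meet in 0. 2a->2: no, ab/aba meet in 2. Open state 3: 2a->3.
abb: 2b undefined. 2b->0: ok.
abaa: 3a undefined. 3a->0: no, ba/bbaa meet in 0. 3a->1: ok.
bbab: 3b undefined. 3b->0: no, bbaba/aabab meet in 1. 3b->1: ok.
All examples now run through 4 states with every (state, symbol) defined. Accept strings end in {0,2}, Reject strings end in {1,3}; accept={0,2}.

states=4 start=0 accept={0,2} delta: 0a->1 0b->1 1a->0 1b->2 2a->3 2b->0 3a->1 3b->1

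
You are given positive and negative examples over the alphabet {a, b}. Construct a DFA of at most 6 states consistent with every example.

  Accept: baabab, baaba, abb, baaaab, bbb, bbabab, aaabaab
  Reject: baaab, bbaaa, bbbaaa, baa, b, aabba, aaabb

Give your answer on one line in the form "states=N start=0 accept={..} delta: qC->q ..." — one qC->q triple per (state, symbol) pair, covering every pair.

Fold the examples into a partial DFA from state 0: repeatedly fix the first undefined (state, symbol) met by the shortest-then-alphabetical prefix, trying targets in increasing order and rejecting any under which an Accept and a Reject string meet in one state with the same remainder; add a state when all current targets are rejected. Accepting states are where Accept strings end.
a: 0a undefined. 0a->0: no, abb/aaabb meet in 0 with "bb" left. Open state 1: 0a->1.
b: 0b undefined. 0b->0: no, bbb/b meet in 0. 0b->1: ok.
aa: 1a undefined. 1a->0: no, baaba/aabba meet in 1 with "ba" left. 1a->1: no, abb/aaabb meet in 1 with "bb" left. Open state 2: 1a->2.
ab: 1b undefined. 1b->0: no, abb/b meet in 1. 1b->1: no, abb/b meet in 1. 1b->2: ok.
aaa: 2a undefined. 2a->0: no, baaba/baaab meet in 2. 2a->1: no, baaba/bbaaa meet in 1. 2a->2: no, abb/baaab meet in 2 with "b" left. Open state 3: 2a->3.
aab: 2b undefined. 2b->0: ok.
aaab: 3b undefined. 3b->0: no, baabab/aabba meet in 2. 3b->1: no, baaba/aabba meet in 2. 3b->2: no, baabab/aabba meet in 2. 3b->3: no, baabab/baaab meet in 3 with "ab" left. Open state 4: 3b->4.
baaa: 3a undefined. 3a->0: no, baaaab/aabba meet in 2. 3a->1: ok.
aaaba: 4a undefined. 4a->0: no, baabab/b meet in 1. 4a->1: no, baabab/baaab meet in 2. 4a->2: no, baaba/baaab meet in 2. 4a->3: no, baaba/bbbaaa meet in 3. 4a->4: no, baabab/aaabb meet in 4 with "b" left. Open state 5: 4a->5.
aaabb: 4b undefined. 4b->0: no, abb/aaabb meet in 0. 4b->1: ok.
aaabaa: 5a undefined. 5a->0: no, aaabaab/b meet in 1. 5a->1: no, aaabaab/baaab meet in 2. 5a->2: ok.
baabab: 5b undefined. 5b->0: ok.
All examples now run through 6 states with every (state, symbol) defined. Accept strings end in {0,5}, Reject strings end in {1,2,3}; accept={0,5}.

states=6 start=0 accept={0,5} delta: 0a->1 0b->1 1a->2 1b->2 2a->3 2b->0 3a->1 3b->4 4a->5 4b->1 5a->2 5b->0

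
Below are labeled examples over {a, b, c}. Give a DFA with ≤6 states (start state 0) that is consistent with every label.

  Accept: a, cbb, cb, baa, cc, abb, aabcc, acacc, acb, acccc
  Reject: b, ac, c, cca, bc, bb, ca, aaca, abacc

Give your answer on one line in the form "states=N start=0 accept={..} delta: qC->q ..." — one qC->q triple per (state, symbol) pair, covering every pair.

states=5 start=0 accept={1,4} delta: 0a->1 0b->0 0c->2 1a->1 1b->2 1c->3 2a->3 2b->4 2c->4 3a->0 3b->1 3c->0 4a->0 4b->1 4c->1

State merging on the prefix tree: take the shortest (then alphabetical) example prefix whose next move is undefined and point that move at state 0, else 1, else 2, ...; a target is out if some Accept/Reject pair would then sit in one state with the same input left (inseparable). If every existing state is out, open a new one.
a: 0a undefined. 0a->0: no, abb/bb meet in 0 with "bb" left. Open state 1: 0a->1.
b: 0b undefined. 0b->0: ok.
c: 0c undefined. 0c->0: no, a/cca meet in 1. 0c->1: no, a/c meet in 1. Open state 2: 0c->2.
aa: 1a undefined. 1a->0: no, baa/b meet in 0. 1a->1: ok.
ab: 1b undefined. 1b->0: no, abb/b meet in 0. 1b->1: no, aabcc/abacc meet in 1 with "cc" left. 1b->2: ok.
ac: 1c undefined. 1c->0: no, a/aaca meet in 1. 1c->1: no, a/ac meet in 1. 1c->2: no, acacc/abacc meet in 2 with "acc" left. Open state 3: 1c->3.
ca: 2a undefined. 2a->0: no, cc/abacc meet in 2 with "c" left. 2a->1: no, a/ca meet in 1. 2a->2: no, aabcc/abacc meet in 2 with "cc" left. 2a->3: ok.
cb: 2b undefined. 2b->0: no, cbb/b meet in 0. 2b->1: no, cbb/c meet in 2. 2b->2: no, cbb/c meet in 2. 2b->3: no, cb/ac meet in 3. Open state 4: 2b->4.
cc: 2c undefined. 2c->0: no, a/cca meet in 1. 2c->1: no, a/cca meet in 1. 2c->2: no, cc/c meet in 2. 2c->3: no, cc/ac meet in 3. 2c->4: ok.
aca: 3a undefined. 3a->0: ok.
acb: 3b undefined. 3b->0: no, acb/b meet in 0. 3b->1: ok.
acc: 3c undefined. 3c->0: ok.
cbb: 4b undefined. 4b->0: no, cbb/b meet in 0. 4b->1: ok.
cca: 4a undefined. 4a->0: ok.
aabcc: 4c undefined. 4c->0: no, aabcc/b meet in 0. 4c->1: ok.
All examples now run through 5 states with every (state, symbol) defined. Accept strings end in {1,4}, Reject strings end in {0,2,3}; accept={1,4}.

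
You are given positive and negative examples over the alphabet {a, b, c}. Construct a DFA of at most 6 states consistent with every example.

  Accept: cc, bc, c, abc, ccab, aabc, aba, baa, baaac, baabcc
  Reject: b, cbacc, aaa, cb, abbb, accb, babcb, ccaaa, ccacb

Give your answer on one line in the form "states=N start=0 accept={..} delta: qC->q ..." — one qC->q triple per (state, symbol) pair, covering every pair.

states=5 start=0 accept={2,3} delta: 0a->0 0b->1 0c->2 1a->2 1b->0 1c->2 2a->2 2b->1 2c->3 3a->4 3b->0 3c->0 4a->0 4b->2 4c->0

Grow the machine one transition at a time. Run the examples from 0; the earliest place one falls off (shortest prefix, ties alphabetical) gets sent to the lowest-numbered state that keeps every Accept/Reject pair distinguishable — a pair clashes when both reach the same state with identical unread suffix — and to a fresh state only if none does.
a: 0a undefined. 0a->0: ok.
b: 0b undefined. 0b->0: no, aba/b meet in 0. Open state 1: 0b->1.
c: 0c undefined. 0c->0: no, cc/aaa meet in 0. 0c->1: no, c/b meet in 1. Open state 2: 0c->2.
ba: 1a undefined. 1a->0: no, aba/aaa meet in 0. 1a->1: no, aba/b meet in 1. 1a->2: ok.
bc: 1c undefined. 1c->0: no, bc/aaa meet in 0. 1c->1: no, bc/b meet in 1. 1c->2: ok.
cb: 2b undefined. 2b->0: no, cc/cbacc meet in 2 with "c" left. 2b->1: ok.
cc: 2c undefined. 2c->0: no, cc/aaa meet in 0. 2c->1: no, cc/b meet in 1. 2c->2: no, cc/cbacc meet in 2. Open state 3: 2c->3.
abb: 1b undefined. 1b->0: ok.
baa: 2a undefined. 2a->0: no, baa/aaa meet in 0. 2a->1: no, baa/b meet in 1. 2a->2: ok.
cca: 3a undefined. 3a->0: no, ccab/b meet in 1. 3a->1: no, bc/ccaaa meet in 2. 3a->2: no, bc/ccaaa meet in 2. 3a->3: no, cc/ccaaa meet in 3. Open state 4: 3a->4.
accb: 3b undefined. 3b->0: ok.
ccaa: 4a undefined. 4a->0: ok.
ccab: 4b undefined. 4b->0: no, ccab/aaa meet in 0. 4b->1: no, ccab/b meet in 1. 4b->2: ok.
ccac: 4c undefined. 4c->0: ok.
cbacc: 3c undefined. 3c->0: ok.
All examples now run through 5 states with every (state, symbol) defined. Accept strings end in {2,3}, Reject strings end in {0,1}; accept={2,3}.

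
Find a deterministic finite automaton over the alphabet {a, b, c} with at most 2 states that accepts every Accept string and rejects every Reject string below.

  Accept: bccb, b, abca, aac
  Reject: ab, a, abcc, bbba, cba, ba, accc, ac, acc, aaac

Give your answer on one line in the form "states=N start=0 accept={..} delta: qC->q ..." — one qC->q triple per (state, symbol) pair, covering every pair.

Grow the machine one transition at a time. Run the examples from 0; the earliest place one falls off (shortest prefix, ties alphabetical) gets sent to the lowest-numbered state that keeps every Accept/Reject pair distinguishable — a pair clashes when both reach the same state with identical unread suffix — and to a fresh state only if none does.
a: 0a undefined. 0a->0: no, b/ab meet in 0 with "b" left. Open state 1: 0a->1.
b: 0b undefined. 0b->0: ok.
c: 0c undefined. 0c->0: ok.
aa: 1a undefined. 1a->0: ok.
ab: 1b undefined. 1b->0: no, bccb/ab meet in 0. 1b->1: ok.
ac: 1c undefined. 1c->0: no, bccb/abcc meet in 0. 1c->1: ok.
All examples now run through 2 states with every (state, symbol) defined. Accept strings end in {0}, Reject strings end in {1}; accept={0}.

states=2 start=0 accept={0} delta: 0a->1 0b->0 0c->0 1a->0 1b->1 1c->1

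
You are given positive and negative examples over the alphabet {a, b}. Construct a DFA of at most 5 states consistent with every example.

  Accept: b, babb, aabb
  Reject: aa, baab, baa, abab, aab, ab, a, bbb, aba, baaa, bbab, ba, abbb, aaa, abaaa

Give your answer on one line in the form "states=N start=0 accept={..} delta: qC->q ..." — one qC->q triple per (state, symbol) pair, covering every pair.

states=3 start=0 accept={2} delta: 0a->1 0b->2 1a->1 1b->0 2a->1 2b->1

Fold the examples into a partial DFA from state 0: repeatedly fix the first undefined (state, symbol) met by the shortest-then-alphabetical prefix, trying targets in increasing order and rejecting any under which an Accept and a Reject string meet in one state with the same remainder; add a state when all current targets are rejected. Accepting states are where Accept strings end.
a: 0a undefined. 0a->0: no, b/aab meet in 0 with "b" left. Open state 1: 0a->1.
b: 0b undefined. 0b->0: no, b/bbb meet in 0. 0b->1: no, b/a meet in 1. Open state 2: 0b->2.
aa: 1a undefined. 1a->0: no, b/aab meet in 2. 1a->1: ok.
ab: 1b undefined. 1b->0: ok.
ba: 2a undefined. 2a->0: no, babb/abbb meet in 2 with "b" left. 2a->1: ok.
bb: 2b undefined. 2b->0: no, b/bbb meet in 2. 2b->1: ok.
All examples now run through 3 states with every (state, symbol) defined. Accept strings end in {2}, Reject strings end in {0,1}; accept={2}.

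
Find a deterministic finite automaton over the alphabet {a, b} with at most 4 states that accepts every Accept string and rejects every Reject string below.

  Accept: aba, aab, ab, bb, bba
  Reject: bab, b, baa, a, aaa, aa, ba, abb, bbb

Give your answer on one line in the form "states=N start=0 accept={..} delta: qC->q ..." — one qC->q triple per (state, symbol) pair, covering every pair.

Fold the examples into a partial DFA from state 0: repeatedly fix the first undefined (state, symbol) met by the shortest-then-alphabetical prefix, trying targets in increasing order and rejecting any under which an Accept and a Reject string meet in one state with the same remainder; add a state when all current targets are rejected. Accepting states are where Accept strings end.
a: 0a undefined. 0a->0: no, aba/ba meet in 0 with "ba" left. Open state 1: 0a->1.
b: 0b undefined. 0b->0: no, ab/bab meet in 1 with "b" left. 0b->1: no, aab/bab meet in 1 with "ab" left. Open state 2: 0b->2.
aa: 1a undefined. 1a->0: no, aab/b meet in 2. 1a->1: ok.
ab: 1b undefined. 1b->0: no, aba/a meet in 1. 1b->1: no, aba/a meet in 1. 1b->2: no, aba/ba meet in 2 with "a" left. Open state 3: 1b->3.
ba: 2a undefined. 2a->0: ok.
bb: 2b undefined. 2b->0: no, bb/ba meet in 0. 2b->1: no, aab/bbb meet in 3. 2b->2: no, bb/bab meet in 2. 2b->3: ok.
aba: 3a undefined. 3a->0: no, aba/ba meet in 0. 3a->1: no, aba/baa meet in 1. 3a->2: no, aba/bab meet in 2. 3a->3: ok.
abb: 3b undefined. 3b->0: ok.
All examples now run through 4 states with every (state, symbol) defined. Accept strings end in {3}, Reject strings end in {0,1,2}; accept={3}.

states=4 start=0 accept={3} delta: 0a->1 0b->2 1a->1 1b->3 2a->0 2b->3 3a->3 3b->0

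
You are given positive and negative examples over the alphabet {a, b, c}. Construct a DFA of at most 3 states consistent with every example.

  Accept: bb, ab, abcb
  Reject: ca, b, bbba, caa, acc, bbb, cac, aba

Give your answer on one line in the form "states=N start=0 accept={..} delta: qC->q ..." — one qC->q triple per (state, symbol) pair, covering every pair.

State merging on the prefix tree: take the shortest (then alphabetical) example prefix whose next move is undefined and point that move at state 0, else 1, else 2, ...; a target is out if some Accept/Reject pair would then sit in one state with the same input left (inseparable). If every existing state is out, open a new one.
a: 0a undefined. 0a->0: no, ab/b meet in 0 with "b" left. Open state 1: 0a->1.
b: 0b undefined. 0b->0: no, bb/b meet in 0. 0b->1: ok.
c: 0c undefined. 0c->0: ok.
ab: 1b undefined. 1b->0: no, abcb/ca meet in 1. 1b->1: no, bb/ca meet in 1. Open state 2: 1b->2.
ac: 1c undefined. 1c->0: ok.
aba: 2a undefined. 2a->0: ok.
abc: 2c undefined. 2c->0: no, abcb/ca meet in 1. 2c->1: ok.
bbb: 2b undefined. 2b->0: ok.
caa: 1a undefined. 1a->0: ok.
All examples now run through 3 states with every (state, symbol) defined. Accept strings end in {2}, Reject strings end in {0,1}; accept={2}.

states=3 start=0 accept={2} delta: 0a->1 0b->1 0c->0 1a->0 1b->2 1c->0 2a->0 2b->0 2c->1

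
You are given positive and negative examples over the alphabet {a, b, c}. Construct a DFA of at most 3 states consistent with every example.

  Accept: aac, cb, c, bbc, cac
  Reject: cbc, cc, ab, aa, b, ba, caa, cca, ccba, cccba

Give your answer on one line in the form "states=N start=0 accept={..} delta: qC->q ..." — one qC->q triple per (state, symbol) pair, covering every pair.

Fold the examples into a partial DFA from state 0: repeatedly fix the first undefined (state, symbol) met by the shortest-then-alphabetical prefix, trying targets in increasing order and rejecting any under which an Accept and a Reject string meet in one state with the same remainder; add a state when all current targets are rejected. Accepting states are where Accept strings end.
a: 0a undefined. 0a->0: ok.
b: 0b undefined. 0b->0: ok.
c: 0c undefined. 0c->0: no, aac/cbc meet in 0. Open state 1: 0c->1.
ca: 1a undefined. 1a->0: ok.
cb: 1b undefined. 1b->0: no, aac/cbc meet in 1. 1b->1: ok.
cc: 1c undefined. 1c->0: ok.
All examples now run through 2 states with every (state, symbol) defined. Accept strings end in {1}, Reject strings end in {0}; accept={1}.

states=2 start=0 accept={1} delta: 0a->0 0b->0 0c->1 1a->0 1b->1 1c->0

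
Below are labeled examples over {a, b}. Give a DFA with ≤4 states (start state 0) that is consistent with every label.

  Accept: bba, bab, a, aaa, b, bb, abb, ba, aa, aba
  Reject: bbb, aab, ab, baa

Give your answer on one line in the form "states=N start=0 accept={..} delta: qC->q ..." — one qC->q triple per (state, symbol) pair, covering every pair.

states=4 start=0 accept={1,2,3} delta: 0a->1 0b->2 1a->1 1b->0 2a->3 2b->1 3a->0 3b->1

Fold the examples into a partial DFA from state 0: repeatedly fix the first undefined (state, symbol) met by the shortest-then-alphabetical prefix, trying targets in increasing order and rejecting any under which an Accept and a Reject string meet in one state with the same remainder; add a state when all current targets are rejected. Accepting states are where Accept strings end.
a: 0a undefined. 0a->0: no, b/aab meet in 0 with "b" left. Open state 1: 0a->1.
b: 0b undefined. 0b->0: no, bab/ab meet in 1 with "b" left. 0b->1: no, bab/aab meet in 1 with "ab" left. Open state 2: 0b->2.
aa: 1a undefined. 1a->0: no, b/aab meet in 2. 1a->1: ok.
ab: 1b undefined. 1b->0: ok.
ba: 2a undefined. 2a->0: no, a/baa meet in 1. 2a->1: no, bab/aab meet in 0. 2a->2: no, b/baa meet in 2. Open state 3: 2a->3.
bb: 2b undefined. 2b->0: no, b/bbb meet in 2. 2b->1: ok.
baa: 3a undefined. 3a->0: ok.
bab: 3b undefined. 3b->0: no, bab/bbb meet in 0. 3b->1: ok.
All examples now run through 4 states with every (state, symbol) defined. Accept strings end in {1,2,3}, Reject strings end in {0}; accept={1,2,3}.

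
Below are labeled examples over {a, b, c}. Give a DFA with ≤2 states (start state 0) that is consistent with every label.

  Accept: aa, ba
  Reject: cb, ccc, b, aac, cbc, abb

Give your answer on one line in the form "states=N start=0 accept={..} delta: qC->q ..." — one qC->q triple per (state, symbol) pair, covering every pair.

Fold the examples into a partial DFA from state 0: repeatedly fix the first undefined (state, symbol) met by the shortest-then-alphabetical prefix, trying targets in increasing order and rejecting any under which an Accept and a Reject string meet in one state with the same remainder; add a state when all current targets are rejected. Accepting states are where Accept strings end.
a: 0a undefined. 0a->0: ok.
b: 0b undefined. 0b->0: no, aa/b meet in 0. Open state 1: 0b->1.
c: 0c undefined. 0c->0: no, aa/ccc meet in 0. 0c->1: ok.
ba: 1a undefined. 1a->0: ok.
cb: 1b undefined. 1b->0: no, aa/cb meet in 0. 1b->1: ok.
cc: 1c undefined. 1c->0: no, aa/cbc meet in 0. 1c->1: ok.
All examples now run through 2 states with every (state, symbol) defined. Accept strings end in {0}, Reject strings end in {1}; accept={0}.

states=2 start=0 accept={0} delta: 0a->0 0b->1 0c->1 1a->0 1b->1 1c->1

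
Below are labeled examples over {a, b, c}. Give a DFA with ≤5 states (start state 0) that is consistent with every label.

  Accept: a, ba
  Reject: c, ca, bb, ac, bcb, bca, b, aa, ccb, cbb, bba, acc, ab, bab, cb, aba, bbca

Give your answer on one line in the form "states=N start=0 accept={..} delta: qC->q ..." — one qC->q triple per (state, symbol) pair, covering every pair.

State merging on the prefix tree: take the shortest (then alphabetical) example prefix whose next move is undefined and point that move at state 0, else 1, else 2, ...; a target is out if some Accept/Reject pair would then sit in one state with the same input left (inseparable). If every existing state is out, open a new one.
a: 0a undefined. 0a->0: no, a/aa meet in 0. Open state 1: 0a->1.
b: 0b undefined. 0b->0: no, a/bba meet in 1. 0b->1: no, a/b meet in 1. Open state 2: 0b->2.
c: 0c undefined. 0c->0: no, a/ca meet in 1. 0c->1: no, a/c meet in 1. 0c->2: no, ba/ca meet in 2 with "a" left. Open state 3: 0c->3.
aa: 1a undefined. 1a->0: ok.
ab: 1b undefined. 1b->0: no, a/aba meet in 1. 1b->1: no, a/ab meet in 1. 1b->2: no, ba/aba meet in 2 with "a" left. 1b->3: ok.
ac: 1c undefined. 1c->0: ok.
ba: 2a undefined. 2a->0: no, ba/ac meet in 0. 2a->1: ok.
bb: 2b undefined. 2b->0: no, a/bba meet in 1. 2b->1: no, a/bb meet in 1. 2b->2: no, a/bba meet in 1. 2b->3: ok.
bc: 2c undefined. 2c->0: no, a/bca meet in 1. 2c->1: ok.
ca: 3a undefined. 3a->0: ok.
cb: 3b undefined. 3b->0: ok.
cc: 3c undefined. 3c->0: no, a/bbca meet in 1. 3c->1: ok.
All examples now run through 4 states with every (state, symbol) defined. Accept strings end in {1}, Reject strings end in {0,2,3}; accept={1}.

states=4 start=0 accept={1} delta: 0a->1 0b->2 0c->3 1a->0 1b->3 1c->0 2a->1 2b->3 2c->1 3a->0 3b->0 3c->1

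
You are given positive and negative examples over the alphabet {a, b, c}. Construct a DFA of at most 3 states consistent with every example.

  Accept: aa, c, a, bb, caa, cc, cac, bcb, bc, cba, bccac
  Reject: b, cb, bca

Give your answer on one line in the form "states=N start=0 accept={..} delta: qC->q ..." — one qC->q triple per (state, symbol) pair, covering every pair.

Fold the examples into a partial DFA from state 0: repeatedly fix the first undefined (state, symbol) met by the shortest-then-alphabetical prefix, trying targets in increasing order and rejecting any under which an Accept and a Reject string meet in one state with the same remainder; add a state when all current targets are rejected. Accepting states are where Accept strings end.
a: 0a undefined. 0a->0: ok.
b: 0b undefined. 0b->0: no, aa/b meet in 0. Open state 1: 0b->1.
c: 0c undefined. 0c->0: ok.
bb: 1b undefined. 1b->0: ok.
bc: 1c undefined. 1c->0: no, aa/bca meet in 0. 1c->1: no, bc/b meet in 1. Open state 2: 1c->2.
bca: 2a undefined. 2a->0: no, aa/bca meet in 0. 2a->1: ok.
bcb: 2b undefined. 2b->0: ok.
bcc: 2c undefined. 2c->0: ok.
cba: 1a undefined. 1a->0: ok.
All examples now run through 3 states with every (state, symbol) defined. Accept strings end in {0,2}, Reject strings end in {1}; accept={0,2}.

states=3 start=0 accept={0,2} delta: 0a->0 0b->1 0c->0 1a->0 1b->0 1c->2 2a->1 2b->0 2c->0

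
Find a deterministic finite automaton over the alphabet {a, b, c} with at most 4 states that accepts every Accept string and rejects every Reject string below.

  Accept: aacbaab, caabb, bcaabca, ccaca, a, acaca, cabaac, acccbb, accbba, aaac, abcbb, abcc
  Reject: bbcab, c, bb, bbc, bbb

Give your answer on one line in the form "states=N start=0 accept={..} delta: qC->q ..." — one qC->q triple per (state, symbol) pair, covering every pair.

states=3 start=0 accept={1} delta: 0a->1 0b->0 0c->0 1a->1 1b->2 1c->1 2a->2 2b->1 2c->1

Fold the examples into a partial DFA from state 0: repeatedly fix the first undefined (state, symbol) met by the shortest-then-alphabetical prefix, trying targets in increasing order and rejecting any under which an Accept and a Reject string meet in one state with the same remainder; add a state when all current targets are rejected. Accepting states are where Accept strings end.
a: 0a undefined. 0a->0: no, aaac/c meet in 0 with "c" left. Open state 1: 0a->1.
b: 0b undefined. 0b->0: ok.
c: 0c undefined. 0c->0: ok.
aa: 1a undefined. 1a->0: no, aacbaab/c meet in 0. 1a->1: ok.
ab: 1b undefined. 1b->0: no, caabb/bbcab meet in 0. 1b->1: no, caabb/bbcab meet in 1. Open state 2: 1b->2.
ac: 1c undefined. 1c->0: no, aacbaab/bbcab meet in 2. 1c->1: ok.
abc: 2c undefined. 2c->0: no, abcbb/c meet in 0. 2c->1: ok.
caba: 2a undefined. 2a->0: no, aacbaab/bbcab meet in 2. 2a->1: no, aacbaab/bbcab meet in 2. 2a->2: ok.
abcbb: 2b undefined. 2b->0: no, aacbaab/c meet in 0. 2b->1: ok.
All examples now run through 3 states with every (state, symbol) defined. Accept strings end in {1}, Reject strings end in {0,2}; accept={1}.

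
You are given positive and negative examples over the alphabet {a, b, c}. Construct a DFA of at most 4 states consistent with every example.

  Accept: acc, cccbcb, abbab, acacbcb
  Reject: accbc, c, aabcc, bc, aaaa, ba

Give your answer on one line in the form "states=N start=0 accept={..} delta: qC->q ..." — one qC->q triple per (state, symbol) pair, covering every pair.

Fold the examples into a partial DFA from state 0: repeatedly fix the first undefined (state, symbol) met by the shortest-then-alphabetical prefix, trying targets in increasing order and rejecting any under which an Accept and a Reject string meet in one state with the same remainder; add a state when all current targets are rejected. Accepting states are where Accept strings end.
a: 0a undefined. 0a->0: ok.
b: 0b undefined. 0b->0: no, acc/aabcc meet in 0 with "cc" left. Open state 1: 0b->1.
c: 0c undefined. 0c->0: no, acc/c meet in 0. 0c->1: no, acc/bc meet in 1 with "c" left. Open state 2: 0c->2.
ba: 1a undefined. 1a->0: ok.
bc: 1c undefined. 1c->0: ok.
cc: 2c undefined. 2c->0: no, acc/accbc meet in 0. 2c->1: ok.
abb: 1b undefined. 1b->0: ok.
aca: 2a undefined. 2a->0: ok.
acacb: 2b undefined. 2b->0: no, acacbcb/bc meet in 0. 2b->1: ok.
All examples now run through 3 states with every (state, symbol) defined. Accept strings end in {1}, Reject strings end in {0,2}; accept={1}.

states=3 start=0 accept={1} delta: 0a->0 0b->1 0c->2 1a->0 1b->0 1c->0 2a->0 2b->1 2c->1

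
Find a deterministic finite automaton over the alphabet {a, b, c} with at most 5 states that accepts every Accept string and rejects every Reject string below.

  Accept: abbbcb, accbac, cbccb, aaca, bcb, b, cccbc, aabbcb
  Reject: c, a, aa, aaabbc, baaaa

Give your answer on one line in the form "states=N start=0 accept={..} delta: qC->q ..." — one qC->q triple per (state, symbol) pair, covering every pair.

states=4 start=0 accept={1,3} delta: 0a->0 0b->1 0c->2 1a->0 1b->1 1c->0 2a->1 2b->0 2c->3 3a->2 3b->3 3c->3

State merging on the prefix tree: take the shortest (then alphabetical) example prefix whose next move is undefined and point that move at state 0, else 1, else 2, ...; a target is out if some Accept/Reject pair would then sit in one state with the same input left (inseparable). If every existing state is out, open a new one.
a: 0a undefined. 0a->0: ok.
b: 0b undefined. 0b->0: no, b/a meet in 0. Open state 1: 0b->1.
c: 0c undefined. 0c->0: no, aaca/c meet in 0. 0c->1: no, b/c meet in 1. Open state 2: 0c->2.
ba: 1a undefined. 1a->0: ok.
bc: 1c undefined. 1c->0: ok.
cb: 2b undefined. 2b->0: ok.
cc: 2c undefined. 2c->0: no, accbac/c meet in 2. 2c->1: no, cccbc/a meet in 0. 2c->2: no, accbac/c meet in 2. Open state 3: 2c->3.
abb: 1b undefined. 1b->0: no, aabbcb/a meet in 0. 1b->1: ok.
ccc: 3c undefined. 3c->0: no, cccbc/a meet in 0. 3c->1: no, cccbc/a meet in 0. 3c->2: no, cccbc/c meet in 2. 3c->3: ok.
aaca: 2a undefined. 2a->0: no, aaca/a meet in 0. 2a->1: ok.
accb: 3b undefined. 3b->0: no, accbac/c meet in 2. 3b->1: no, accbac/c meet in 2. 3b->2: no, accbac/a meet in 0. 3b->3: ok.
accba: 3a undefined. 3a->0: no, accbac/c meet in 2. 3a->1: no, accbac/a meet in 0. 3a->2: ok.
All examples now run through 4 states with every (state, symbol) defined. Accept strings end in {1,3}, Reject strings end in {0,2}; accept={1,3}.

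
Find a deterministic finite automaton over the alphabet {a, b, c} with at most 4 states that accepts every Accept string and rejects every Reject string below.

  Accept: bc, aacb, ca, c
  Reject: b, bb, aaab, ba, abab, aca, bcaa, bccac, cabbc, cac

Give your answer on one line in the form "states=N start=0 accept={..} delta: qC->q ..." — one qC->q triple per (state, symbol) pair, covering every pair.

states=4 start=0 accept={2,3} delta: 0a->1 0b->0 0c->2 1a->0 1b->0 1c->0 2a->3 2b->2 2c->0 3a->0 3b->2 3c->0

State merging on the prefix tree: take the shortest (then alphabetical) example prefix whose next move is undefined and point that move at state 0, else 1, else 2, ...; a target is out if some Accept/Reject pair would then sit in one state with the same input left (inseparable). If every existing state is out, open a new one.
a: 0a undefined. 0a->0: no, ca/aca meet in 0 with "ca" left. Open state 1: 0a->1.
b: 0b undefined. 0b->0: ok.
c: 0c undefined. 0c->0: no, bc/b meet in 0. 0c->1: no, bc/ba meet in 1. Open state 2: 0c->2.
aa: 1a undefined. 1a->0: ok.
ab: 1b undefined. 1b->0: ok.
ac: 1c undefined. 1c->0: ok.
ca: 2a undefined. 2a->0: no, bc/cabbc meet in 2. 2a->1: no, bc/cabbc meet in 2. 2a->2: no, bc/bcaa meet in 2. Open state 3: 2a->3.
bcc: 2c undefined. 2c->0: ok.
cab: 3b undefined. 3b->0: no, bc/cabbc meet in 2. 3b->1: no, bc/cabbc meet in 2. 3b->2: ok.
cac: 3c undefined. 3c->0: ok.
aacb: 2b undefined. 2b->0: no, bc/cabbc meet in 2. 2b->1: no, aacb/ba meet in 1. 2b->2: ok.
bcaa: 3a undefined. 3a->0: ok.
All examples now run through 4 states with every (state, symbol) defined. Accept strings end in {2,3}, Reject strings end in {0,1}; accept={2,3}.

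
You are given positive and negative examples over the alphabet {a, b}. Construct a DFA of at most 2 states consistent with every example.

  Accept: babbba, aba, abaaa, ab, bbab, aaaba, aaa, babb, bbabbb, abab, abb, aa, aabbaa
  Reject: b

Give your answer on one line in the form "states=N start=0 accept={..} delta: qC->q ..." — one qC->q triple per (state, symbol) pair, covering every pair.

states=2 start=0 accept={1} delta: 0a->1 0b->0 1a->1 1b->1

Grow the machine one transition at a time. Run the examples from 0; the earliest place one falls off (shortest prefix, ties alphabetical) gets sent to the lowest-numbered state that keeps every Accept/Reject pair distinguishable — a pair clashes when both reach the same state with identical unread suffix — and to a fresh state only if none does.
a: 0a undefined. 0a->0: no, ab/b meet in 0 with "b" left. Open state 1: 0a->1.
b: 0b undefined. 0b->0: ok.
aa: 1a undefined. 1a->0: no, aa/b meet in 0. 1a->1: ok.
ab: 1b undefined. 1b->0: no, ab/b meet in 0. 1b->1: ok.
All examples now run through 2 states with every (state, symbol) defined. Accept strings end in {1}, Reject strings end in {0}; accept={1}.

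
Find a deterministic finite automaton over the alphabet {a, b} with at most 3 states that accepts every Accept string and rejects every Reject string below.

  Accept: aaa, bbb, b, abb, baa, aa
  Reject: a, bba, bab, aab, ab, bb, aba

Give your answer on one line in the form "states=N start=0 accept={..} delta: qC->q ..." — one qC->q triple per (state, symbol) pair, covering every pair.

states=3 start=0 accept={2} delta: 0a->1 0b->2 1a->2 1b->0 2a->2 2b->0

Grow the machine one transition at a time. Run the examples from 0; the earliest place one falls off (shortest prefix, ties alphabetical) gets sent to the lowest-numbered state that keeps every Accept/Reject pair distinguishable — a pair clashes when both reach the same state with identical unread suffix — and to a fresh state only if none does.
a: 0a undefined. 0a->0: no, aaa/a meet in 0. Open state 1: 0a->1.
b: 0b undefined. 0b->0: no, bbb/bb meet in 0. 0b->1: no, b/a meet in 1. Open state 2: 0b->2.
aa: 1a undefined. 1a->0: no, aaa/a meet in 1. 1a->1: no, aaa/a meet in 1. 1a->2: ok.
ab: 1b undefined. 1b->0: ok.
ba: 2a undefined. 2a->0: no, aaa/ab meet in 0. 2a->1: no, aaa/a meet in 1. 2a->2: ok.
bb: 2b undefined. 2b->0: ok.
All examples now run through 3 states with every (state, symbol) defined. Accept strings end in {2}, Reject strings end in {0,1}; accept={2}.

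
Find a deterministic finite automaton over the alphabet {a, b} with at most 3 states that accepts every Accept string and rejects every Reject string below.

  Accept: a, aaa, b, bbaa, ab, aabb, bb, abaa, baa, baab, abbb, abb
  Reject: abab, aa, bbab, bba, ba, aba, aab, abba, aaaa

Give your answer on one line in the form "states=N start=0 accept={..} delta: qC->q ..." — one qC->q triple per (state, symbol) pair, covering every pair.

Fold the examples into a partial DFA from state 0: repeatedly fix the first undefined (state, symbol) met by the shortest-then-alphabetical prefix, trying targets in increasing order and rejecting any under which an Accept and a Reject string meet in one state with the same remainder; add a state when all current targets are rejected. Accepting states are where Accept strings end.
a: 0a undefined. 0a->0: no, a/aa meet in 0. Open state 1: 0a->1.
b: 0b undefined. 0b->0: no, a/bba meet in 1. 0b->1: ok.
aa: 1a undefined. 1a->0: no, a/aab meet in 1. 1a->1: no, a/aa meet in 1. Open state 2: 1a->2.
ab: 1b undefined. 1b->0: no, a/bba meet in 1. 1b->1: ok.
aaa: 2a undefined. 2a->0: no, a/aaaa meet in 1. 2a->1: ok.
aab: 2b undefined. 2b->0: ok.
All examples now run through 3 states with every (state, symbol) defined. Accept strings end in {1}, Reject strings end in {0,2}; accept={1}.

states=3 start=0 accept={1} delta: 0a->1 0b->1 1a->2 1b->1 2a->1 2b->0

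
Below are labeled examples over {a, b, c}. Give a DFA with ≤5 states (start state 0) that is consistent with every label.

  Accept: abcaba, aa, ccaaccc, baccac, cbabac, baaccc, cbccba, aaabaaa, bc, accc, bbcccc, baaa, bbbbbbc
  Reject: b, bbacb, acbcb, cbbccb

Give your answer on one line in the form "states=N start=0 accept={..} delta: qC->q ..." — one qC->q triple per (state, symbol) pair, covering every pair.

State merging on the prefix tree: take the shortest (then alphabetical) example prefix whose next move is undefined and point that move at state 0, else 1, else 2, ...; a target is out if some Accept/Reject pair would then sit in one state with the same input left (inseparable). If every existing state is out, open a new one.
a: 0a undefined. 0a->0: ok.
b: 0b undefined. 0b->0: no, aa/b meet in 0. Open state 1: 0b->1.
c: 0c undefined. 0c->0: ok.
ba: 1a undefined. 1a->0: ok.
bb: 1b undefined. 1b->0: ok.
bc: 1c undefined. 1c->0: ok.
All examples now run through 2 states with every (state, symbol) defined. Accept strings end in {0}, Reject strings end in {1}; accept={0}.

states=2 start=0 accept={0} delta: 0a->0 0b->1 0c->0 1a->0 1b->0 1c->0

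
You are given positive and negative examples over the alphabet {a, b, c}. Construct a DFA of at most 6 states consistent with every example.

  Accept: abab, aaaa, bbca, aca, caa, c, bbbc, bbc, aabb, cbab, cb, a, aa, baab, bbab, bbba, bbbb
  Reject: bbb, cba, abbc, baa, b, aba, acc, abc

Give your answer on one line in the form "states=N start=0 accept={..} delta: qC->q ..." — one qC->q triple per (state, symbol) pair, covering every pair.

Grow the machine one transition at a time. Run the examples from 0; the earliest place one falls off (shortest prefix, ties alphabetical) gets sent to the lowest-numbered state that keeps every Accept/Reject pair distinguishable — a pair clashes when both reach the same state with identical unread suffix — and to a fresh state only if none does.
a: 0a undefined. 0a->0: no, bbc/abbc meet in 0 with "bbc" left. Open state 1: 0a->1.
b: 0b undefined. 0b->0: no, aa/baa meet in 1 with "a" left. 0b->1: no, bbbc/abbc meet in 1 with "bbc" left. Open state 2: 0b->2.
c: 0c undefined. 0c->0: no, cb/b meet in 2. 0c->1: ok.
aa: 1a undefined. 1a->0: ok.
ab: 1b undefined. 1b->0: no, caa/cba meet in 1. 1b->1: no, abab/b meet in 2. 1b->2: no, bbc/abbc meet in 2 with "bc" left. Open state 3: 1b->3.
ac: 1c undefined. 1c->0: no, aca/acc meet in 1. 1c->1: no, caa/acc meet in 1. 1c->2: ok.
ba: 2a undefined. 2a->0: no, caa/baa meet in 1. 2a->1: no, aaaa/baa meet in 0. 2a->2: no, aca/baa meet in 2. 2a->3: ok.
bb: 2b undefined. 2b->0: no, bbbc/acc meet in 2 with "c" left. 2b->1: no, bbca/bbb meet in 3. 2b->2: no, bbbc/acc meet in 2 with "c" left. 2b->3: no, bbbc/abbc meet in 3 with "bc" left. Open state 4: 2b->4.
aba: 3a undefined. 3a->0: no, abab/b meet in 2. 3a->1: no, caa/cba meet in 1. 3a->2: ok.
abb: 3b undefined. 3b->0: no, caa/abbc meet in 1. 3b->1: ok.
abc: 3c undefined. 3c->0: no, aaaa/abc meet in 0. 3c->1: no, caa/abc meet in 1. 3c->2: ok.
acc: 2c undefined. 2c->0: no, aaaa/acc meet in 0. 2c->1: no, caa/acc meet in 1. 2c->2: ok.
bba: 4a undefined. 4a->0: no, bbab/cba meet in 2. 4a->1: ok.
bbb: 4b undefined. 4b->0: no, aaaa/bbb meet in 0. 4b->1: no, caa/bbb meet in 1. 4b->2: no, bbbc/bbb meet in 2. 4b->3: no, aca/bbb meet in 3. 4b->4: no, abab/bbb meet in 4. Open state 5: 4b->5.
bbc: 4c undefined. 4c->0: ok.
bbba: 5a undefined. 5a->0: ok.
bbbb: 5b undefined. 5b->0: ok.
bbbc: 5c undefined. 5c->0: ok.
All examples now run through 6 states with every (state, symbol) defined. Accept strings end in {0,1,3,4}, Reject strings end in {2,5}; accept={0,1,3,4}.

states=6 start=0 accept={0,1,3,4} delta: 0a->1 0b->2 0c->1 1a->0 1b->3 1c->2 2a->3 2b->4 2c->2 3a->2 3b->1 3c->2 4a->1 4b->5 4c->0 5a->0 5b->0 5c->0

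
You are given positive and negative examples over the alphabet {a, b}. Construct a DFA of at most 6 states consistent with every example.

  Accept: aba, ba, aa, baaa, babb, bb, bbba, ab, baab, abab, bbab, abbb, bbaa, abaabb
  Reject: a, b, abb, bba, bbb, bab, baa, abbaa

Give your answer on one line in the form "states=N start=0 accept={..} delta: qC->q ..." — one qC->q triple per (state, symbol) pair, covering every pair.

Fold the examples into a partial DFA from state 0: repeatedly fix the first undefined (state, symbol) met by the shortest-then-alphabetical prefix, trying targets in increasing order and rejecting any under which an Accept and a Reject string meet in one state with the same remainder; add a state when all current targets are rejected. Accepting states are where Accept strings end.
a: 0a undefined. 0a->0: no, aa/a meet in 0. Open state 1: 0a->1.
b: 0b undefined. 0b->0: no, ba/a meet in 1. 0b->1: no, aba/bba meet in 1 with "ba" left. Open state 2: 0b->2.
aa: 1a undefined. 1a->0: ok.
ab: 1b undefined. 1b->0: no, aba/a meet in 1. 1b->1: no, ab/a meet in 1. 1b->2: no, bb/abb meet in 2 with "b" left. Open state 3: 1b->3.
ba: 2a undefined. 2a->0: ok.
bb: 2b undefined. 2b->0: ok.
aba: 3a undefined. 3a->0: no, abab/b meet in 2. 3a->1: no, aba/a meet in 1. 3a->2: no, aba/b meet in 2. 3a->3: no, abab/abb meet in 3 with "b" left. Open state 4: 3a->4.
abb: 3b undefined. 3b->0: no, ba/abb meet in 0. 3b->1: ok.
abaa: 4a undefined. 4a->0: ok.
abab: 4b undefined. 4b->0: ok.
All examples now run through 5 states with every (state, symbol) defined. Accept strings end in {0,3,4}, Reject strings end in {1,2}; accept={0,3,4}.

states=5 start=0 accept={0,3,4} delta: 0a->1 0b->2 1a->0 1b->3 2a->0 2b->0 3a->4 3b->1 4a->0 4b->0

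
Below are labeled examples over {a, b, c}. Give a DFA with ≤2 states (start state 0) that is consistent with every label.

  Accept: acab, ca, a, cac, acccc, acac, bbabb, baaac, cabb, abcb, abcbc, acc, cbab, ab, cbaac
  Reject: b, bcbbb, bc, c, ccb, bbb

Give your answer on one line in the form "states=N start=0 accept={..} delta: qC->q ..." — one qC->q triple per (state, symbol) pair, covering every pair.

states=2 start=0 accept={1} delta: 0a->1 0b->0 0c->0 1a->1 1b->1 1c->1

Grow the machine one transition at a time. Run the examples from 0; the earliest place one falls off (shortest prefix, ties alphabetical) gets sent to the lowest-numbered state that keeps every Accept/Reject pair distinguishable — a pair clashes when both reach the same state with identical unread suffix — and to a fresh state only if none does.
a: 0a undefined. 0a->0: no, ab/b meet in 0 with "b" left. Open state 1: 0a->1.
b: 0b undefined. 0b->0: ok.
c: 0c undefined. 0c->0: ok.
ab: 1b undefined. 1b->0: no, bbabb/b meet in 0. 1b->1: ok.
ac: 1c undefined. 1c->0: no, cac/b meet in 0. 1c->1: ok.
aca: 1a undefined. 1a->0: no, acab/b meet in 0. 1a->1: ok.
All examples now run through 2 states with every (state, symbol) defined. Accept strings end in {1}, Reject strings end in {0}; accept={1}.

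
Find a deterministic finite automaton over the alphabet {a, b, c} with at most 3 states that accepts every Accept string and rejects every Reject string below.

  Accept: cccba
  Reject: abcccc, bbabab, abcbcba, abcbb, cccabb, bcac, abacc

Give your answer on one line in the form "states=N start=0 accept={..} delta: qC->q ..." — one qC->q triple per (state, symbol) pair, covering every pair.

states=3 start=0 accept={2} delta: 0a->0 0b->0 0c->1 1a->0 1b->2 1c->0 2a->2 2b->0 2c->0

Fold the examples into a partial DFA from state 0: repeatedly fix the first undefined (state, symbol) met by the shortest-then-alphabetical prefix, trying targets in increasing order and rejecting any under which an Accept and a Reject string meet in one state with the same remainder; add a state when all current targets are rejected. Accepting states are where Accept strings end.
a: 0a undefined. 0a->0: ok.
b: 0b undefined. 0b->0: ok.
c: 0c undefined. 0c->0: no, cccba/abcccc meet in 0. Open state 1: 0c->1.
cc: 1c undefined. 1c->0: ok.
bca: 1a undefined. 1a->0: ok.
abcb: 1b undefined. 1b->0: no, cccba/abcccc meet in 0. 1b->1: no, cccba/abcccc meet in 0. Open state 2: 1b->2.
abcbb: 2b undefined. 2b->0: ok.
abcbc: 2c undefined. 2c->0: ok.
cccba: 2a undefined. 2a->0: no, cccba/abcccc meet in 0. 2a->1: no, cccba/bcac meet in 1. 2a->2: ok.
All examples now run through 3 states with every (state, symbol) defined. Accept strings end in {2}, Reject strings end in {0,1}; accept={2}.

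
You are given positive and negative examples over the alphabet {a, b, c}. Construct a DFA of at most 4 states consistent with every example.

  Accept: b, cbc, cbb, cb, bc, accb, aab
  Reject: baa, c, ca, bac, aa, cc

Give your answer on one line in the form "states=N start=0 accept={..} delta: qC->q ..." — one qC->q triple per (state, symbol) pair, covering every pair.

State merging on the prefix tree: take the shortest (then alphabetical) example prefix whose next move is undefined and point that move at state 0, else 1, else 2, ...; a target is out if some Accept/Reject pair would then sit in one state with the same input left (inseparable). If every existing state is out, open a new one.
a: 0a undefined. 0a->0: ok.
b: 0b undefined. 0b->0: no, b/baa meet in 0. Open state 1: 0b->1.
c: 0c undefined. 0c->0: ok.
ba: 1a undefined. 1a->0: ok.
bc: 1c undefined. 1c->0: no, cbc/baa meet in 0. 1c->1: ok.
cbb: 1b undefined. 1b->0: no, cbb/baa meet in 0. 1b->1: ok.
All examples now run through 2 states with every (state, symbol) defined. Accept strings end in {1}, Reject strings end in {0}; accept={1}.

states=2 start=0 accept={1} delta: 0a->0 0b->1 0c->0 1a->0 1b->1 1c->1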